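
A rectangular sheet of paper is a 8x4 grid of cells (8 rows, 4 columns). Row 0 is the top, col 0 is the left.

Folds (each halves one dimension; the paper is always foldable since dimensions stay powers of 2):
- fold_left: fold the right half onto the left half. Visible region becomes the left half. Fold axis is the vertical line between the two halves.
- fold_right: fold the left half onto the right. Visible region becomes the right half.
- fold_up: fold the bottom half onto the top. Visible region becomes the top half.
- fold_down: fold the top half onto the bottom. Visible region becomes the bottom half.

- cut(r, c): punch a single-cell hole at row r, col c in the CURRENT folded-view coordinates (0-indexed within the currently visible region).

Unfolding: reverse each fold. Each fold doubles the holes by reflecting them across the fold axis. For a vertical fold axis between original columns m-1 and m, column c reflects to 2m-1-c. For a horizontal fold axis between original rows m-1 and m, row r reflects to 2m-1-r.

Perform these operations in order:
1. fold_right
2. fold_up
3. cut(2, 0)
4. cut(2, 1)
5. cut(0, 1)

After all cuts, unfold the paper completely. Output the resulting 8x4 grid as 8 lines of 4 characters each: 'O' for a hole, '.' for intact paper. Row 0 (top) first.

Op 1 fold_right: fold axis v@2; visible region now rows[0,8) x cols[2,4) = 8x2
Op 2 fold_up: fold axis h@4; visible region now rows[0,4) x cols[2,4) = 4x2
Op 3 cut(2, 0): punch at orig (2,2); cuts so far [(2, 2)]; region rows[0,4) x cols[2,4) = 4x2
Op 4 cut(2, 1): punch at orig (2,3); cuts so far [(2, 2), (2, 3)]; region rows[0,4) x cols[2,4) = 4x2
Op 5 cut(0, 1): punch at orig (0,3); cuts so far [(0, 3), (2, 2), (2, 3)]; region rows[0,4) x cols[2,4) = 4x2
Unfold 1 (reflect across h@4): 6 holes -> [(0, 3), (2, 2), (2, 3), (5, 2), (5, 3), (7, 3)]
Unfold 2 (reflect across v@2): 12 holes -> [(0, 0), (0, 3), (2, 0), (2, 1), (2, 2), (2, 3), (5, 0), (5, 1), (5, 2), (5, 3), (7, 0), (7, 3)]

Answer: O..O
....
OOOO
....
....
OOOO
....
O..O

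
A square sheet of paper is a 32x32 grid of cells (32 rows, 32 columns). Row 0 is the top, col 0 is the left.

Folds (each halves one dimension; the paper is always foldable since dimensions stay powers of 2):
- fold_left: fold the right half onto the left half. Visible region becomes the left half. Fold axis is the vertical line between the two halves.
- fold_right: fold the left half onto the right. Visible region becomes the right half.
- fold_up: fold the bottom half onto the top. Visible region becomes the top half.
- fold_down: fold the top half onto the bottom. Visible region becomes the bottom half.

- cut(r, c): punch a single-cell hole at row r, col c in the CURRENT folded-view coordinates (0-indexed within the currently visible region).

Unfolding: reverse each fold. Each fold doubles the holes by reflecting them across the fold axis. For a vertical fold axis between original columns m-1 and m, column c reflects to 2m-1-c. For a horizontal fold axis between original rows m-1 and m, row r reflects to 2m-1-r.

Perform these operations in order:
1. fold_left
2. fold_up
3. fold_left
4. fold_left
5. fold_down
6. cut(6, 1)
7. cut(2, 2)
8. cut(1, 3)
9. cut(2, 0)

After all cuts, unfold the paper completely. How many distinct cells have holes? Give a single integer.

Op 1 fold_left: fold axis v@16; visible region now rows[0,32) x cols[0,16) = 32x16
Op 2 fold_up: fold axis h@16; visible region now rows[0,16) x cols[0,16) = 16x16
Op 3 fold_left: fold axis v@8; visible region now rows[0,16) x cols[0,8) = 16x8
Op 4 fold_left: fold axis v@4; visible region now rows[0,16) x cols[0,4) = 16x4
Op 5 fold_down: fold axis h@8; visible region now rows[8,16) x cols[0,4) = 8x4
Op 6 cut(6, 1): punch at orig (14,1); cuts so far [(14, 1)]; region rows[8,16) x cols[0,4) = 8x4
Op 7 cut(2, 2): punch at orig (10,2); cuts so far [(10, 2), (14, 1)]; region rows[8,16) x cols[0,4) = 8x4
Op 8 cut(1, 3): punch at orig (9,3); cuts so far [(9, 3), (10, 2), (14, 1)]; region rows[8,16) x cols[0,4) = 8x4
Op 9 cut(2, 0): punch at orig (10,0); cuts so far [(9, 3), (10, 0), (10, 2), (14, 1)]; region rows[8,16) x cols[0,4) = 8x4
Unfold 1 (reflect across h@8): 8 holes -> [(1, 1), (5, 0), (5, 2), (6, 3), (9, 3), (10, 0), (10, 2), (14, 1)]
Unfold 2 (reflect across v@4): 16 holes -> [(1, 1), (1, 6), (5, 0), (5, 2), (5, 5), (5, 7), (6, 3), (6, 4), (9, 3), (9, 4), (10, 0), (10, 2), (10, 5), (10, 7), (14, 1), (14, 6)]
Unfold 3 (reflect across v@8): 32 holes -> [(1, 1), (1, 6), (1, 9), (1, 14), (5, 0), (5, 2), (5, 5), (5, 7), (5, 8), (5, 10), (5, 13), (5, 15), (6, 3), (6, 4), (6, 11), (6, 12), (9, 3), (9, 4), (9, 11), (9, 12), (10, 0), (10, 2), (10, 5), (10, 7), (10, 8), (10, 10), (10, 13), (10, 15), (14, 1), (14, 6), (14, 9), (14, 14)]
Unfold 4 (reflect across h@16): 64 holes -> [(1, 1), (1, 6), (1, 9), (1, 14), (5, 0), (5, 2), (5, 5), (5, 7), (5, 8), (5, 10), (5, 13), (5, 15), (6, 3), (6, 4), (6, 11), (6, 12), (9, 3), (9, 4), (9, 11), (9, 12), (10, 0), (10, 2), (10, 5), (10, 7), (10, 8), (10, 10), (10, 13), (10, 15), (14, 1), (14, 6), (14, 9), (14, 14), (17, 1), (17, 6), (17, 9), (17, 14), (21, 0), (21, 2), (21, 5), (21, 7), (21, 8), (21, 10), (21, 13), (21, 15), (22, 3), (22, 4), (22, 11), (22, 12), (25, 3), (25, 4), (25, 11), (25, 12), (26, 0), (26, 2), (26, 5), (26, 7), (26, 8), (26, 10), (26, 13), (26, 15), (30, 1), (30, 6), (30, 9), (30, 14)]
Unfold 5 (reflect across v@16): 128 holes -> [(1, 1), (1, 6), (1, 9), (1, 14), (1, 17), (1, 22), (1, 25), (1, 30), (5, 0), (5, 2), (5, 5), (5, 7), (5, 8), (5, 10), (5, 13), (5, 15), (5, 16), (5, 18), (5, 21), (5, 23), (5, 24), (5, 26), (5, 29), (5, 31), (6, 3), (6, 4), (6, 11), (6, 12), (6, 19), (6, 20), (6, 27), (6, 28), (9, 3), (9, 4), (9, 11), (9, 12), (9, 19), (9, 20), (9, 27), (9, 28), (10, 0), (10, 2), (10, 5), (10, 7), (10, 8), (10, 10), (10, 13), (10, 15), (10, 16), (10, 18), (10, 21), (10, 23), (10, 24), (10, 26), (10, 29), (10, 31), (14, 1), (14, 6), (14, 9), (14, 14), (14, 17), (14, 22), (14, 25), (14, 30), (17, 1), (17, 6), (17, 9), (17, 14), (17, 17), (17, 22), (17, 25), (17, 30), (21, 0), (21, 2), (21, 5), (21, 7), (21, 8), (21, 10), (21, 13), (21, 15), (21, 16), (21, 18), (21, 21), (21, 23), (21, 24), (21, 26), (21, 29), (21, 31), (22, 3), (22, 4), (22, 11), (22, 12), (22, 19), (22, 20), (22, 27), (22, 28), (25, 3), (25, 4), (25, 11), (25, 12), (25, 19), (25, 20), (25, 27), (25, 28), (26, 0), (26, 2), (26, 5), (26, 7), (26, 8), (26, 10), (26, 13), (26, 15), (26, 16), (26, 18), (26, 21), (26, 23), (26, 24), (26, 26), (26, 29), (26, 31), (30, 1), (30, 6), (30, 9), (30, 14), (30, 17), (30, 22), (30, 25), (30, 30)]

Answer: 128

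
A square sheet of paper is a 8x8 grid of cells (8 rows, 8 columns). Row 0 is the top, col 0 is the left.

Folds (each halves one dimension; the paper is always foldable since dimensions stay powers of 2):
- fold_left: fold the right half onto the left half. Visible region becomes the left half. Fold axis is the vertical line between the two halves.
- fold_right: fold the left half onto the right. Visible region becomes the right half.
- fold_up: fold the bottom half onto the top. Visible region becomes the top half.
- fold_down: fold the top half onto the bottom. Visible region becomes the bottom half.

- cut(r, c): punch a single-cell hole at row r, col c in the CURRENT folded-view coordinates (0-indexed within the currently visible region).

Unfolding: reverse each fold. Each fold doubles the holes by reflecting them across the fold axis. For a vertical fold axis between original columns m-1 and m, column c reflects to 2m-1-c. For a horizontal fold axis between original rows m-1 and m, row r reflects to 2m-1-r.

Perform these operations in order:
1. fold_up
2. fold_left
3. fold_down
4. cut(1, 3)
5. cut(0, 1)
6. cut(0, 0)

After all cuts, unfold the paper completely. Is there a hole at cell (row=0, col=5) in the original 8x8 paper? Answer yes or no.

Answer: no

Derivation:
Op 1 fold_up: fold axis h@4; visible region now rows[0,4) x cols[0,8) = 4x8
Op 2 fold_left: fold axis v@4; visible region now rows[0,4) x cols[0,4) = 4x4
Op 3 fold_down: fold axis h@2; visible region now rows[2,4) x cols[0,4) = 2x4
Op 4 cut(1, 3): punch at orig (3,3); cuts so far [(3, 3)]; region rows[2,4) x cols[0,4) = 2x4
Op 5 cut(0, 1): punch at orig (2,1); cuts so far [(2, 1), (3, 3)]; region rows[2,4) x cols[0,4) = 2x4
Op 6 cut(0, 0): punch at orig (2,0); cuts so far [(2, 0), (2, 1), (3, 3)]; region rows[2,4) x cols[0,4) = 2x4
Unfold 1 (reflect across h@2): 6 holes -> [(0, 3), (1, 0), (1, 1), (2, 0), (2, 1), (3, 3)]
Unfold 2 (reflect across v@4): 12 holes -> [(0, 3), (0, 4), (1, 0), (1, 1), (1, 6), (1, 7), (2, 0), (2, 1), (2, 6), (2, 7), (3, 3), (3, 4)]
Unfold 3 (reflect across h@4): 24 holes -> [(0, 3), (0, 4), (1, 0), (1, 1), (1, 6), (1, 7), (2, 0), (2, 1), (2, 6), (2, 7), (3, 3), (3, 4), (4, 3), (4, 4), (5, 0), (5, 1), (5, 6), (5, 7), (6, 0), (6, 1), (6, 6), (6, 7), (7, 3), (7, 4)]
Holes: [(0, 3), (0, 4), (1, 0), (1, 1), (1, 6), (1, 7), (2, 0), (2, 1), (2, 6), (2, 7), (3, 3), (3, 4), (4, 3), (4, 4), (5, 0), (5, 1), (5, 6), (5, 7), (6, 0), (6, 1), (6, 6), (6, 7), (7, 3), (7, 4)]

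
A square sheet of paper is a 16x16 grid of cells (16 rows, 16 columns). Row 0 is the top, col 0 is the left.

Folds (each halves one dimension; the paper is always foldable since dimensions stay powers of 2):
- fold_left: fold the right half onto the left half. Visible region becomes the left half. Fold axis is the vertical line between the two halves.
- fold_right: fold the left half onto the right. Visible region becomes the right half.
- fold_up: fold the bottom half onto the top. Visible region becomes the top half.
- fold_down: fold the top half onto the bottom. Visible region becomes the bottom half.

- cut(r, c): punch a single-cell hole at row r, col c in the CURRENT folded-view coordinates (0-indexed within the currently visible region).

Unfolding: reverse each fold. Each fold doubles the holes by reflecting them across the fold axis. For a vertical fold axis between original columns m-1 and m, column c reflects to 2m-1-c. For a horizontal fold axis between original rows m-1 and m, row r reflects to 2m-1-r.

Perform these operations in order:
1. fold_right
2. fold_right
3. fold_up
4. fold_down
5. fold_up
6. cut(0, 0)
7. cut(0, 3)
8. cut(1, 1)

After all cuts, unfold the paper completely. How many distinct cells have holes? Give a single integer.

Answer: 96

Derivation:
Op 1 fold_right: fold axis v@8; visible region now rows[0,16) x cols[8,16) = 16x8
Op 2 fold_right: fold axis v@12; visible region now rows[0,16) x cols[12,16) = 16x4
Op 3 fold_up: fold axis h@8; visible region now rows[0,8) x cols[12,16) = 8x4
Op 4 fold_down: fold axis h@4; visible region now rows[4,8) x cols[12,16) = 4x4
Op 5 fold_up: fold axis h@6; visible region now rows[4,6) x cols[12,16) = 2x4
Op 6 cut(0, 0): punch at orig (4,12); cuts so far [(4, 12)]; region rows[4,6) x cols[12,16) = 2x4
Op 7 cut(0, 3): punch at orig (4,15); cuts so far [(4, 12), (4, 15)]; region rows[4,6) x cols[12,16) = 2x4
Op 8 cut(1, 1): punch at orig (5,13); cuts so far [(4, 12), (4, 15), (5, 13)]; region rows[4,6) x cols[12,16) = 2x4
Unfold 1 (reflect across h@6): 6 holes -> [(4, 12), (4, 15), (5, 13), (6, 13), (7, 12), (7, 15)]
Unfold 2 (reflect across h@4): 12 holes -> [(0, 12), (0, 15), (1, 13), (2, 13), (3, 12), (3, 15), (4, 12), (4, 15), (5, 13), (6, 13), (7, 12), (7, 15)]
Unfold 3 (reflect across h@8): 24 holes -> [(0, 12), (0, 15), (1, 13), (2, 13), (3, 12), (3, 15), (4, 12), (4, 15), (5, 13), (6, 13), (7, 12), (7, 15), (8, 12), (8, 15), (9, 13), (10, 13), (11, 12), (11, 15), (12, 12), (12, 15), (13, 13), (14, 13), (15, 12), (15, 15)]
Unfold 4 (reflect across v@12): 48 holes -> [(0, 8), (0, 11), (0, 12), (0, 15), (1, 10), (1, 13), (2, 10), (2, 13), (3, 8), (3, 11), (3, 12), (3, 15), (4, 8), (4, 11), (4, 12), (4, 15), (5, 10), (5, 13), (6, 10), (6, 13), (7, 8), (7, 11), (7, 12), (7, 15), (8, 8), (8, 11), (8, 12), (8, 15), (9, 10), (9, 13), (10, 10), (10, 13), (11, 8), (11, 11), (11, 12), (11, 15), (12, 8), (12, 11), (12, 12), (12, 15), (13, 10), (13, 13), (14, 10), (14, 13), (15, 8), (15, 11), (15, 12), (15, 15)]
Unfold 5 (reflect across v@8): 96 holes -> [(0, 0), (0, 3), (0, 4), (0, 7), (0, 8), (0, 11), (0, 12), (0, 15), (1, 2), (1, 5), (1, 10), (1, 13), (2, 2), (2, 5), (2, 10), (2, 13), (3, 0), (3, 3), (3, 4), (3, 7), (3, 8), (3, 11), (3, 12), (3, 15), (4, 0), (4, 3), (4, 4), (4, 7), (4, 8), (4, 11), (4, 12), (4, 15), (5, 2), (5, 5), (5, 10), (5, 13), (6, 2), (6, 5), (6, 10), (6, 13), (7, 0), (7, 3), (7, 4), (7, 7), (7, 8), (7, 11), (7, 12), (7, 15), (8, 0), (8, 3), (8, 4), (8, 7), (8, 8), (8, 11), (8, 12), (8, 15), (9, 2), (9, 5), (9, 10), (9, 13), (10, 2), (10, 5), (10, 10), (10, 13), (11, 0), (11, 3), (11, 4), (11, 7), (11, 8), (11, 11), (11, 12), (11, 15), (12, 0), (12, 3), (12, 4), (12, 7), (12, 8), (12, 11), (12, 12), (12, 15), (13, 2), (13, 5), (13, 10), (13, 13), (14, 2), (14, 5), (14, 10), (14, 13), (15, 0), (15, 3), (15, 4), (15, 7), (15, 8), (15, 11), (15, 12), (15, 15)]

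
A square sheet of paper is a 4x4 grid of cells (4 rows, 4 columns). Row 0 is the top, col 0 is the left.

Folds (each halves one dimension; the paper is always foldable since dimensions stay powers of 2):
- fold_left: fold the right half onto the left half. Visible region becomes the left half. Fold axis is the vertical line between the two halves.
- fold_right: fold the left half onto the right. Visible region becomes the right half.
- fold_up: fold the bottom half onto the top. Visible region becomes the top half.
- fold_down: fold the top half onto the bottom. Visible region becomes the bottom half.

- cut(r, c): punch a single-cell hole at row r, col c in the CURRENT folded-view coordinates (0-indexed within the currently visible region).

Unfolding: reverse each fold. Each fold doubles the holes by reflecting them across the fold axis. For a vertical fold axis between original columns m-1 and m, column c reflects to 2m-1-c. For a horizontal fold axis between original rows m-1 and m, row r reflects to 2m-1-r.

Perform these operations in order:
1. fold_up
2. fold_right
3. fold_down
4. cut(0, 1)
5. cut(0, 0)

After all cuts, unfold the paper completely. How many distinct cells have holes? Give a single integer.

Op 1 fold_up: fold axis h@2; visible region now rows[0,2) x cols[0,4) = 2x4
Op 2 fold_right: fold axis v@2; visible region now rows[0,2) x cols[2,4) = 2x2
Op 3 fold_down: fold axis h@1; visible region now rows[1,2) x cols[2,4) = 1x2
Op 4 cut(0, 1): punch at orig (1,3); cuts so far [(1, 3)]; region rows[1,2) x cols[2,4) = 1x2
Op 5 cut(0, 0): punch at orig (1,2); cuts so far [(1, 2), (1, 3)]; region rows[1,2) x cols[2,4) = 1x2
Unfold 1 (reflect across h@1): 4 holes -> [(0, 2), (0, 3), (1, 2), (1, 3)]
Unfold 2 (reflect across v@2): 8 holes -> [(0, 0), (0, 1), (0, 2), (0, 3), (1, 0), (1, 1), (1, 2), (1, 3)]
Unfold 3 (reflect across h@2): 16 holes -> [(0, 0), (0, 1), (0, 2), (0, 3), (1, 0), (1, 1), (1, 2), (1, 3), (2, 0), (2, 1), (2, 2), (2, 3), (3, 0), (3, 1), (3, 2), (3, 3)]

Answer: 16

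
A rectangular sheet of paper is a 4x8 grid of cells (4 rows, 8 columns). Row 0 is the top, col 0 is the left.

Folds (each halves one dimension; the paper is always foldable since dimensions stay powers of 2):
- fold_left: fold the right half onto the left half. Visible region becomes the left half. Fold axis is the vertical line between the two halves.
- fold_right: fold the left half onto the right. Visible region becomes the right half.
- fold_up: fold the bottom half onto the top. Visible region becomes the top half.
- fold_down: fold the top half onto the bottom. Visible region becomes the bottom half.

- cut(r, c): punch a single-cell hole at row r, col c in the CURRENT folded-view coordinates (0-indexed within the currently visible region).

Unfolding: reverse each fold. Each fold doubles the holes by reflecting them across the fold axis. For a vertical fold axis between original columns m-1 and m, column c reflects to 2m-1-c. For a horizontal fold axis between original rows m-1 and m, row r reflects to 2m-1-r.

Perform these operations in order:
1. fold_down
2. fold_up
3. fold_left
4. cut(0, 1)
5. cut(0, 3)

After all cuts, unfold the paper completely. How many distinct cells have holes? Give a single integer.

Answer: 16

Derivation:
Op 1 fold_down: fold axis h@2; visible region now rows[2,4) x cols[0,8) = 2x8
Op 2 fold_up: fold axis h@3; visible region now rows[2,3) x cols[0,8) = 1x8
Op 3 fold_left: fold axis v@4; visible region now rows[2,3) x cols[0,4) = 1x4
Op 4 cut(0, 1): punch at orig (2,1); cuts so far [(2, 1)]; region rows[2,3) x cols[0,4) = 1x4
Op 5 cut(0, 3): punch at orig (2,3); cuts so far [(2, 1), (2, 3)]; region rows[2,3) x cols[0,4) = 1x4
Unfold 1 (reflect across v@4): 4 holes -> [(2, 1), (2, 3), (2, 4), (2, 6)]
Unfold 2 (reflect across h@3): 8 holes -> [(2, 1), (2, 3), (2, 4), (2, 6), (3, 1), (3, 3), (3, 4), (3, 6)]
Unfold 3 (reflect across h@2): 16 holes -> [(0, 1), (0, 3), (0, 4), (0, 6), (1, 1), (1, 3), (1, 4), (1, 6), (2, 1), (2, 3), (2, 4), (2, 6), (3, 1), (3, 3), (3, 4), (3, 6)]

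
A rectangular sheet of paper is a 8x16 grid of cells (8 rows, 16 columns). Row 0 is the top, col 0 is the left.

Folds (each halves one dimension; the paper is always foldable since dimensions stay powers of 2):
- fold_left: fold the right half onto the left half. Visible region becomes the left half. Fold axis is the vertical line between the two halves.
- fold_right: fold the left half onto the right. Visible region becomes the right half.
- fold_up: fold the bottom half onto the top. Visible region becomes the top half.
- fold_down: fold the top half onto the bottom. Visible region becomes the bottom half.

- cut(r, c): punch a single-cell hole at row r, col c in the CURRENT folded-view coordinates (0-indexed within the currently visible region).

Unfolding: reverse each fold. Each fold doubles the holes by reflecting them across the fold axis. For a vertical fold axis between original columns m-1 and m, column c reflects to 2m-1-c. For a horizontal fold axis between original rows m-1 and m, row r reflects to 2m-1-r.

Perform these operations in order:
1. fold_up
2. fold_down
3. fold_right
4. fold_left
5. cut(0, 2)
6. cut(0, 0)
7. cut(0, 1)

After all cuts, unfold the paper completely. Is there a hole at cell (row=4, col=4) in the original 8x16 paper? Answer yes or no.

Op 1 fold_up: fold axis h@4; visible region now rows[0,4) x cols[0,16) = 4x16
Op 2 fold_down: fold axis h@2; visible region now rows[2,4) x cols[0,16) = 2x16
Op 3 fold_right: fold axis v@8; visible region now rows[2,4) x cols[8,16) = 2x8
Op 4 fold_left: fold axis v@12; visible region now rows[2,4) x cols[8,12) = 2x4
Op 5 cut(0, 2): punch at orig (2,10); cuts so far [(2, 10)]; region rows[2,4) x cols[8,12) = 2x4
Op 6 cut(0, 0): punch at orig (2,8); cuts so far [(2, 8), (2, 10)]; region rows[2,4) x cols[8,12) = 2x4
Op 7 cut(0, 1): punch at orig (2,9); cuts so far [(2, 8), (2, 9), (2, 10)]; region rows[2,4) x cols[8,12) = 2x4
Unfold 1 (reflect across v@12): 6 holes -> [(2, 8), (2, 9), (2, 10), (2, 13), (2, 14), (2, 15)]
Unfold 2 (reflect across v@8): 12 holes -> [(2, 0), (2, 1), (2, 2), (2, 5), (2, 6), (2, 7), (2, 8), (2, 9), (2, 10), (2, 13), (2, 14), (2, 15)]
Unfold 3 (reflect across h@2): 24 holes -> [(1, 0), (1, 1), (1, 2), (1, 5), (1, 6), (1, 7), (1, 8), (1, 9), (1, 10), (1, 13), (1, 14), (1, 15), (2, 0), (2, 1), (2, 2), (2, 5), (2, 6), (2, 7), (2, 8), (2, 9), (2, 10), (2, 13), (2, 14), (2, 15)]
Unfold 4 (reflect across h@4): 48 holes -> [(1, 0), (1, 1), (1, 2), (1, 5), (1, 6), (1, 7), (1, 8), (1, 9), (1, 10), (1, 13), (1, 14), (1, 15), (2, 0), (2, 1), (2, 2), (2, 5), (2, 6), (2, 7), (2, 8), (2, 9), (2, 10), (2, 13), (2, 14), (2, 15), (5, 0), (5, 1), (5, 2), (5, 5), (5, 6), (5, 7), (5, 8), (5, 9), (5, 10), (5, 13), (5, 14), (5, 15), (6, 0), (6, 1), (6, 2), (6, 5), (6, 6), (6, 7), (6, 8), (6, 9), (6, 10), (6, 13), (6, 14), (6, 15)]
Holes: [(1, 0), (1, 1), (1, 2), (1, 5), (1, 6), (1, 7), (1, 8), (1, 9), (1, 10), (1, 13), (1, 14), (1, 15), (2, 0), (2, 1), (2, 2), (2, 5), (2, 6), (2, 7), (2, 8), (2, 9), (2, 10), (2, 13), (2, 14), (2, 15), (5, 0), (5, 1), (5, 2), (5, 5), (5, 6), (5, 7), (5, 8), (5, 9), (5, 10), (5, 13), (5, 14), (5, 15), (6, 0), (6, 1), (6, 2), (6, 5), (6, 6), (6, 7), (6, 8), (6, 9), (6, 10), (6, 13), (6, 14), (6, 15)]

Answer: no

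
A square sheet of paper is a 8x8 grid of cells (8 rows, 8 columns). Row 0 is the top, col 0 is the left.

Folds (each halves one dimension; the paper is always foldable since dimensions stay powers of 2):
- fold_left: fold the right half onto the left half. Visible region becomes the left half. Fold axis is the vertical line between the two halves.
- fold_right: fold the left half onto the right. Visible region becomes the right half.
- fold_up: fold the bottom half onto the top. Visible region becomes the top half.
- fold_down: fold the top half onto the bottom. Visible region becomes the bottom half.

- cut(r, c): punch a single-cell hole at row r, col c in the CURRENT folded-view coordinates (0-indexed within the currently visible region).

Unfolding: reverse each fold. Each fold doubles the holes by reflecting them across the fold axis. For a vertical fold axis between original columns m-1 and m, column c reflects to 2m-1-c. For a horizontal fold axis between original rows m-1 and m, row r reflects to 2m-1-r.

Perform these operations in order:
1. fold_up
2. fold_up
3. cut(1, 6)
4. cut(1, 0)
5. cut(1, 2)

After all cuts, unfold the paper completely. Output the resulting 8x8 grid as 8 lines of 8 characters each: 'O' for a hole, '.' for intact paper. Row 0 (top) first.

Answer: ........
O.O...O.
O.O...O.
........
........
O.O...O.
O.O...O.
........

Derivation:
Op 1 fold_up: fold axis h@4; visible region now rows[0,4) x cols[0,8) = 4x8
Op 2 fold_up: fold axis h@2; visible region now rows[0,2) x cols[0,8) = 2x8
Op 3 cut(1, 6): punch at orig (1,6); cuts so far [(1, 6)]; region rows[0,2) x cols[0,8) = 2x8
Op 4 cut(1, 0): punch at orig (1,0); cuts so far [(1, 0), (1, 6)]; region rows[0,2) x cols[0,8) = 2x8
Op 5 cut(1, 2): punch at orig (1,2); cuts so far [(1, 0), (1, 2), (1, 6)]; region rows[0,2) x cols[0,8) = 2x8
Unfold 1 (reflect across h@2): 6 holes -> [(1, 0), (1, 2), (1, 6), (2, 0), (2, 2), (2, 6)]
Unfold 2 (reflect across h@4): 12 holes -> [(1, 0), (1, 2), (1, 6), (2, 0), (2, 2), (2, 6), (5, 0), (5, 2), (5, 6), (6, 0), (6, 2), (6, 6)]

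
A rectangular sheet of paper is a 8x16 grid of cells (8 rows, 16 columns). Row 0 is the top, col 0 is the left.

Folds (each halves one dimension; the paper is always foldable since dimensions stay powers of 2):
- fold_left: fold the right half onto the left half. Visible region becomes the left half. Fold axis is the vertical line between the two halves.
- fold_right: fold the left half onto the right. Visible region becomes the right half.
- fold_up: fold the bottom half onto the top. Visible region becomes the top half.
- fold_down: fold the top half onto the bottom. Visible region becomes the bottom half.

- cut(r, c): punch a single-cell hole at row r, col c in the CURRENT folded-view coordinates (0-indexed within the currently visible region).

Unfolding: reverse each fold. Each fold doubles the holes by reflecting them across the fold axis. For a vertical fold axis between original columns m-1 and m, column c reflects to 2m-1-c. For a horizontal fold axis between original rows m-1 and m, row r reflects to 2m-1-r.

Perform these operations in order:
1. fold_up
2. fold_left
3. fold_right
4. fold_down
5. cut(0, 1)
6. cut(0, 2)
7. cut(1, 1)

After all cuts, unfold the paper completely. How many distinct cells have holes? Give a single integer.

Answer: 48

Derivation:
Op 1 fold_up: fold axis h@4; visible region now rows[0,4) x cols[0,16) = 4x16
Op 2 fold_left: fold axis v@8; visible region now rows[0,4) x cols[0,8) = 4x8
Op 3 fold_right: fold axis v@4; visible region now rows[0,4) x cols[4,8) = 4x4
Op 4 fold_down: fold axis h@2; visible region now rows[2,4) x cols[4,8) = 2x4
Op 5 cut(0, 1): punch at orig (2,5); cuts so far [(2, 5)]; region rows[2,4) x cols[4,8) = 2x4
Op 6 cut(0, 2): punch at orig (2,6); cuts so far [(2, 5), (2, 6)]; region rows[2,4) x cols[4,8) = 2x4
Op 7 cut(1, 1): punch at orig (3,5); cuts so far [(2, 5), (2, 6), (3, 5)]; region rows[2,4) x cols[4,8) = 2x4
Unfold 1 (reflect across h@2): 6 holes -> [(0, 5), (1, 5), (1, 6), (2, 5), (2, 6), (3, 5)]
Unfold 2 (reflect across v@4): 12 holes -> [(0, 2), (0, 5), (1, 1), (1, 2), (1, 5), (1, 6), (2, 1), (2, 2), (2, 5), (2, 6), (3, 2), (3, 5)]
Unfold 3 (reflect across v@8): 24 holes -> [(0, 2), (0, 5), (0, 10), (0, 13), (1, 1), (1, 2), (1, 5), (1, 6), (1, 9), (1, 10), (1, 13), (1, 14), (2, 1), (2, 2), (2, 5), (2, 6), (2, 9), (2, 10), (2, 13), (2, 14), (3, 2), (3, 5), (3, 10), (3, 13)]
Unfold 4 (reflect across h@4): 48 holes -> [(0, 2), (0, 5), (0, 10), (0, 13), (1, 1), (1, 2), (1, 5), (1, 6), (1, 9), (1, 10), (1, 13), (1, 14), (2, 1), (2, 2), (2, 5), (2, 6), (2, 9), (2, 10), (2, 13), (2, 14), (3, 2), (3, 5), (3, 10), (3, 13), (4, 2), (4, 5), (4, 10), (4, 13), (5, 1), (5, 2), (5, 5), (5, 6), (5, 9), (5, 10), (5, 13), (5, 14), (6, 1), (6, 2), (6, 5), (6, 6), (6, 9), (6, 10), (6, 13), (6, 14), (7, 2), (7, 5), (7, 10), (7, 13)]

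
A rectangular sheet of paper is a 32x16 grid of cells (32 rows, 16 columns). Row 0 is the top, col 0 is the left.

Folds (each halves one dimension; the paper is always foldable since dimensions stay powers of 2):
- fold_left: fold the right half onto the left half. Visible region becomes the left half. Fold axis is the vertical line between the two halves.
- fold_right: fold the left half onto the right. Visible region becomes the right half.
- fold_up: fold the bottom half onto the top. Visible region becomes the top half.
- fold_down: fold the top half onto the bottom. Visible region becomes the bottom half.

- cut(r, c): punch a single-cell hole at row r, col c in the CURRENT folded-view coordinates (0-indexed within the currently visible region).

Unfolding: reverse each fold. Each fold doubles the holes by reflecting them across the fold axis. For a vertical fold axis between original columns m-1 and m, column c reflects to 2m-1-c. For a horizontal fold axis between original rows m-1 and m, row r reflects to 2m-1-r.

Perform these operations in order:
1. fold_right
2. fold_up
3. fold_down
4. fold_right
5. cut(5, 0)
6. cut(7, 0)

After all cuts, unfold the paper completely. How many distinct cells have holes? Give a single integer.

Answer: 32

Derivation:
Op 1 fold_right: fold axis v@8; visible region now rows[0,32) x cols[8,16) = 32x8
Op 2 fold_up: fold axis h@16; visible region now rows[0,16) x cols[8,16) = 16x8
Op 3 fold_down: fold axis h@8; visible region now rows[8,16) x cols[8,16) = 8x8
Op 4 fold_right: fold axis v@12; visible region now rows[8,16) x cols[12,16) = 8x4
Op 5 cut(5, 0): punch at orig (13,12); cuts so far [(13, 12)]; region rows[8,16) x cols[12,16) = 8x4
Op 6 cut(7, 0): punch at orig (15,12); cuts so far [(13, 12), (15, 12)]; region rows[8,16) x cols[12,16) = 8x4
Unfold 1 (reflect across v@12): 4 holes -> [(13, 11), (13, 12), (15, 11), (15, 12)]
Unfold 2 (reflect across h@8): 8 holes -> [(0, 11), (0, 12), (2, 11), (2, 12), (13, 11), (13, 12), (15, 11), (15, 12)]
Unfold 3 (reflect across h@16): 16 holes -> [(0, 11), (0, 12), (2, 11), (2, 12), (13, 11), (13, 12), (15, 11), (15, 12), (16, 11), (16, 12), (18, 11), (18, 12), (29, 11), (29, 12), (31, 11), (31, 12)]
Unfold 4 (reflect across v@8): 32 holes -> [(0, 3), (0, 4), (0, 11), (0, 12), (2, 3), (2, 4), (2, 11), (2, 12), (13, 3), (13, 4), (13, 11), (13, 12), (15, 3), (15, 4), (15, 11), (15, 12), (16, 3), (16, 4), (16, 11), (16, 12), (18, 3), (18, 4), (18, 11), (18, 12), (29, 3), (29, 4), (29, 11), (29, 12), (31, 3), (31, 4), (31, 11), (31, 12)]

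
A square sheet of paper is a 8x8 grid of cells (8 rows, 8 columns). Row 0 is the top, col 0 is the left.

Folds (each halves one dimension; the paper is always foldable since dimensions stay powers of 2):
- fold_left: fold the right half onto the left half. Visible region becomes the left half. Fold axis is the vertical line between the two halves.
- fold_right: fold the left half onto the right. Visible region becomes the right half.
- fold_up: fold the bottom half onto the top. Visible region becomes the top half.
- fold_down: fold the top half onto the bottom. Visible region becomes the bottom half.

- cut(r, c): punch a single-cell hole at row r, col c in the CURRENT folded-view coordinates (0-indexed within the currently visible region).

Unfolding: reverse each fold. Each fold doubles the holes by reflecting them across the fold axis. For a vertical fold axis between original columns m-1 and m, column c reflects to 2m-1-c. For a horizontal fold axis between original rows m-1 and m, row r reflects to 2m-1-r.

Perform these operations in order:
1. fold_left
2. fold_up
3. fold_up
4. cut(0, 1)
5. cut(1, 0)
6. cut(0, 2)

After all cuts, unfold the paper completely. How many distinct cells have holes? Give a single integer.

Op 1 fold_left: fold axis v@4; visible region now rows[0,8) x cols[0,4) = 8x4
Op 2 fold_up: fold axis h@4; visible region now rows[0,4) x cols[0,4) = 4x4
Op 3 fold_up: fold axis h@2; visible region now rows[0,2) x cols[0,4) = 2x4
Op 4 cut(0, 1): punch at orig (0,1); cuts so far [(0, 1)]; region rows[0,2) x cols[0,4) = 2x4
Op 5 cut(1, 0): punch at orig (1,0); cuts so far [(0, 1), (1, 0)]; region rows[0,2) x cols[0,4) = 2x4
Op 6 cut(0, 2): punch at orig (0,2); cuts so far [(0, 1), (0, 2), (1, 0)]; region rows[0,2) x cols[0,4) = 2x4
Unfold 1 (reflect across h@2): 6 holes -> [(0, 1), (0, 2), (1, 0), (2, 0), (3, 1), (3, 2)]
Unfold 2 (reflect across h@4): 12 holes -> [(0, 1), (0, 2), (1, 0), (2, 0), (3, 1), (3, 2), (4, 1), (4, 2), (5, 0), (6, 0), (7, 1), (7, 2)]
Unfold 3 (reflect across v@4): 24 holes -> [(0, 1), (0, 2), (0, 5), (0, 6), (1, 0), (1, 7), (2, 0), (2, 7), (3, 1), (3, 2), (3, 5), (3, 6), (4, 1), (4, 2), (4, 5), (4, 6), (5, 0), (5, 7), (6, 0), (6, 7), (7, 1), (7, 2), (7, 5), (7, 6)]

Answer: 24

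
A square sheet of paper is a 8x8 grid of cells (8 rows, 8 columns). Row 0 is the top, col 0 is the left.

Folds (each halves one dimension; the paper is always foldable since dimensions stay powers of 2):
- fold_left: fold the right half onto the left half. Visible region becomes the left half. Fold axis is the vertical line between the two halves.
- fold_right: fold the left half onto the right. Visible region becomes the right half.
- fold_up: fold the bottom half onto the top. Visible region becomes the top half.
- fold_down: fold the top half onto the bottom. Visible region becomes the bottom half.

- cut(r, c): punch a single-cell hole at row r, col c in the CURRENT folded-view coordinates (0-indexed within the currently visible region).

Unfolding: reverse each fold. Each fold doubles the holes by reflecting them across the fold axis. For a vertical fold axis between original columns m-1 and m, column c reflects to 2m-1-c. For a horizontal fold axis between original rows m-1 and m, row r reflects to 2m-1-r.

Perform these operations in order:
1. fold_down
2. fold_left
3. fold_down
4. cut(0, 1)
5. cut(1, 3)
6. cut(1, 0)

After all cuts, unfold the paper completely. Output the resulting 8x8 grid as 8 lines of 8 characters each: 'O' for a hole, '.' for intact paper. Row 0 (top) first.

Answer: O..OO..O
.O....O.
.O....O.
O..OO..O
O..OO..O
.O....O.
.O....O.
O..OO..O

Derivation:
Op 1 fold_down: fold axis h@4; visible region now rows[4,8) x cols[0,8) = 4x8
Op 2 fold_left: fold axis v@4; visible region now rows[4,8) x cols[0,4) = 4x4
Op 3 fold_down: fold axis h@6; visible region now rows[6,8) x cols[0,4) = 2x4
Op 4 cut(0, 1): punch at orig (6,1); cuts so far [(6, 1)]; region rows[6,8) x cols[0,4) = 2x4
Op 5 cut(1, 3): punch at orig (7,3); cuts so far [(6, 1), (7, 3)]; region rows[6,8) x cols[0,4) = 2x4
Op 6 cut(1, 0): punch at orig (7,0); cuts so far [(6, 1), (7, 0), (7, 3)]; region rows[6,8) x cols[0,4) = 2x4
Unfold 1 (reflect across h@6): 6 holes -> [(4, 0), (4, 3), (5, 1), (6, 1), (7, 0), (7, 3)]
Unfold 2 (reflect across v@4): 12 holes -> [(4, 0), (4, 3), (4, 4), (4, 7), (5, 1), (5, 6), (6, 1), (6, 6), (7, 0), (7, 3), (7, 4), (7, 7)]
Unfold 3 (reflect across h@4): 24 holes -> [(0, 0), (0, 3), (0, 4), (0, 7), (1, 1), (1, 6), (2, 1), (2, 6), (3, 0), (3, 3), (3, 4), (3, 7), (4, 0), (4, 3), (4, 4), (4, 7), (5, 1), (5, 6), (6, 1), (6, 6), (7, 0), (7, 3), (7, 4), (7, 7)]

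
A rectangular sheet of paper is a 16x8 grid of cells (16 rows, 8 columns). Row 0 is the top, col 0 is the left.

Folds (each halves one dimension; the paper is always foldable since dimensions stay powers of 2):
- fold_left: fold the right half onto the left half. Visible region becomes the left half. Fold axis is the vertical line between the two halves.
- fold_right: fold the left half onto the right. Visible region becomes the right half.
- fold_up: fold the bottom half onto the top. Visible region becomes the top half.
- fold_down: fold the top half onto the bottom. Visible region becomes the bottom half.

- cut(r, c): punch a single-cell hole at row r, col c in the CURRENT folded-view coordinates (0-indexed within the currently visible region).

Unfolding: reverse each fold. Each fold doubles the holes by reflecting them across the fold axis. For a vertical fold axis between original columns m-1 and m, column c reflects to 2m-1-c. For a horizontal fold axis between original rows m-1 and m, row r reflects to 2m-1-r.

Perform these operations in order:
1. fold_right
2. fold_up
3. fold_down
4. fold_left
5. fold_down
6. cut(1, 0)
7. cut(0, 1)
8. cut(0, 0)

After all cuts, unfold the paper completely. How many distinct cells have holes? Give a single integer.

Op 1 fold_right: fold axis v@4; visible region now rows[0,16) x cols[4,8) = 16x4
Op 2 fold_up: fold axis h@8; visible region now rows[0,8) x cols[4,8) = 8x4
Op 3 fold_down: fold axis h@4; visible region now rows[4,8) x cols[4,8) = 4x4
Op 4 fold_left: fold axis v@6; visible region now rows[4,8) x cols[4,6) = 4x2
Op 5 fold_down: fold axis h@6; visible region now rows[6,8) x cols[4,6) = 2x2
Op 6 cut(1, 0): punch at orig (7,4); cuts so far [(7, 4)]; region rows[6,8) x cols[4,6) = 2x2
Op 7 cut(0, 1): punch at orig (6,5); cuts so far [(6, 5), (7, 4)]; region rows[6,8) x cols[4,6) = 2x2
Op 8 cut(0, 0): punch at orig (6,4); cuts so far [(6, 4), (6, 5), (7, 4)]; region rows[6,8) x cols[4,6) = 2x2
Unfold 1 (reflect across h@6): 6 holes -> [(4, 4), (5, 4), (5, 5), (6, 4), (6, 5), (7, 4)]
Unfold 2 (reflect across v@6): 12 holes -> [(4, 4), (4, 7), (5, 4), (5, 5), (5, 6), (5, 7), (6, 4), (6, 5), (6, 6), (6, 7), (7, 4), (7, 7)]
Unfold 3 (reflect across h@4): 24 holes -> [(0, 4), (0, 7), (1, 4), (1, 5), (1, 6), (1, 7), (2, 4), (2, 5), (2, 6), (2, 7), (3, 4), (3, 7), (4, 4), (4, 7), (5, 4), (5, 5), (5, 6), (5, 7), (6, 4), (6, 5), (6, 6), (6, 7), (7, 4), (7, 7)]
Unfold 4 (reflect across h@8): 48 holes -> [(0, 4), (0, 7), (1, 4), (1, 5), (1, 6), (1, 7), (2, 4), (2, 5), (2, 6), (2, 7), (3, 4), (3, 7), (4, 4), (4, 7), (5, 4), (5, 5), (5, 6), (5, 7), (6, 4), (6, 5), (6, 6), (6, 7), (7, 4), (7, 7), (8, 4), (8, 7), (9, 4), (9, 5), (9, 6), (9, 7), (10, 4), (10, 5), (10, 6), (10, 7), (11, 4), (11, 7), (12, 4), (12, 7), (13, 4), (13, 5), (13, 6), (13, 7), (14, 4), (14, 5), (14, 6), (14, 7), (15, 4), (15, 7)]
Unfold 5 (reflect across v@4): 96 holes -> [(0, 0), (0, 3), (0, 4), (0, 7), (1, 0), (1, 1), (1, 2), (1, 3), (1, 4), (1, 5), (1, 6), (1, 7), (2, 0), (2, 1), (2, 2), (2, 3), (2, 4), (2, 5), (2, 6), (2, 7), (3, 0), (3, 3), (3, 4), (3, 7), (4, 0), (4, 3), (4, 4), (4, 7), (5, 0), (5, 1), (5, 2), (5, 3), (5, 4), (5, 5), (5, 6), (5, 7), (6, 0), (6, 1), (6, 2), (6, 3), (6, 4), (6, 5), (6, 6), (6, 7), (7, 0), (7, 3), (7, 4), (7, 7), (8, 0), (8, 3), (8, 4), (8, 7), (9, 0), (9, 1), (9, 2), (9, 3), (9, 4), (9, 5), (9, 6), (9, 7), (10, 0), (10, 1), (10, 2), (10, 3), (10, 4), (10, 5), (10, 6), (10, 7), (11, 0), (11, 3), (11, 4), (11, 7), (12, 0), (12, 3), (12, 4), (12, 7), (13, 0), (13, 1), (13, 2), (13, 3), (13, 4), (13, 5), (13, 6), (13, 7), (14, 0), (14, 1), (14, 2), (14, 3), (14, 4), (14, 5), (14, 6), (14, 7), (15, 0), (15, 3), (15, 4), (15, 7)]

Answer: 96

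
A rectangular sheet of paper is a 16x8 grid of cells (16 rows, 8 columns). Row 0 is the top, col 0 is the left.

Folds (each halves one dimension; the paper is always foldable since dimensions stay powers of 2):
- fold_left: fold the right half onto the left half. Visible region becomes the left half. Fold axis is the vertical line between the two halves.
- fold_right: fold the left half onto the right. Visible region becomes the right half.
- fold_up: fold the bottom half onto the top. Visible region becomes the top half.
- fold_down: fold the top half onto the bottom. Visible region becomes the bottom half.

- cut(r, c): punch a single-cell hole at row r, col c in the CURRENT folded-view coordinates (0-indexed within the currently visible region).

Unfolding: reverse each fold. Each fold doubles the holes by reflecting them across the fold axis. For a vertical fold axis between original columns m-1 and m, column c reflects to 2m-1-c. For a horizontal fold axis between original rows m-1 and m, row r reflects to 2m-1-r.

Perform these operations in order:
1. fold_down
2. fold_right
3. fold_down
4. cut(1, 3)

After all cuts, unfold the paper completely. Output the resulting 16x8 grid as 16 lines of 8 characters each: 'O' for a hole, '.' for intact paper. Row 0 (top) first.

Op 1 fold_down: fold axis h@8; visible region now rows[8,16) x cols[0,8) = 8x8
Op 2 fold_right: fold axis v@4; visible region now rows[8,16) x cols[4,8) = 8x4
Op 3 fold_down: fold axis h@12; visible region now rows[12,16) x cols[4,8) = 4x4
Op 4 cut(1, 3): punch at orig (13,7); cuts so far [(13, 7)]; region rows[12,16) x cols[4,8) = 4x4
Unfold 1 (reflect across h@12): 2 holes -> [(10, 7), (13, 7)]
Unfold 2 (reflect across v@4): 4 holes -> [(10, 0), (10, 7), (13, 0), (13, 7)]
Unfold 3 (reflect across h@8): 8 holes -> [(2, 0), (2, 7), (5, 0), (5, 7), (10, 0), (10, 7), (13, 0), (13, 7)]

Answer: ........
........
O......O
........
........
O......O
........
........
........
........
O......O
........
........
O......O
........
........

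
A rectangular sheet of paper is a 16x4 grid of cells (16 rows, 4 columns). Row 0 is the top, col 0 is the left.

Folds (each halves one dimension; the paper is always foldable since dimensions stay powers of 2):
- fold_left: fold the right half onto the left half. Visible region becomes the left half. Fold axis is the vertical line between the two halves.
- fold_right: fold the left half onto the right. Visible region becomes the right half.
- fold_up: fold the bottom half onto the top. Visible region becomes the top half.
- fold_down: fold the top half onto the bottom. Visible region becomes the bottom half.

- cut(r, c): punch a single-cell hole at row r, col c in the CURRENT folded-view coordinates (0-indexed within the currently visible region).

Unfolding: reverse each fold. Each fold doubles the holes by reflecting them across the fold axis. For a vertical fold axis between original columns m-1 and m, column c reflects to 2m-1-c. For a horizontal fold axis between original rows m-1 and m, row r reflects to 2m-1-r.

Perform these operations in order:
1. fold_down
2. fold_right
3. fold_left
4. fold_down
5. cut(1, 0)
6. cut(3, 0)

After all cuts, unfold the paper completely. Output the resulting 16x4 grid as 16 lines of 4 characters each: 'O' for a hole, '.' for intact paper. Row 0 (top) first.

Op 1 fold_down: fold axis h@8; visible region now rows[8,16) x cols[0,4) = 8x4
Op 2 fold_right: fold axis v@2; visible region now rows[8,16) x cols[2,4) = 8x2
Op 3 fold_left: fold axis v@3; visible region now rows[8,16) x cols[2,3) = 8x1
Op 4 fold_down: fold axis h@12; visible region now rows[12,16) x cols[2,3) = 4x1
Op 5 cut(1, 0): punch at orig (13,2); cuts so far [(13, 2)]; region rows[12,16) x cols[2,3) = 4x1
Op 6 cut(3, 0): punch at orig (15,2); cuts so far [(13, 2), (15, 2)]; region rows[12,16) x cols[2,3) = 4x1
Unfold 1 (reflect across h@12): 4 holes -> [(8, 2), (10, 2), (13, 2), (15, 2)]
Unfold 2 (reflect across v@3): 8 holes -> [(8, 2), (8, 3), (10, 2), (10, 3), (13, 2), (13, 3), (15, 2), (15, 3)]
Unfold 3 (reflect across v@2): 16 holes -> [(8, 0), (8, 1), (8, 2), (8, 3), (10, 0), (10, 1), (10, 2), (10, 3), (13, 0), (13, 1), (13, 2), (13, 3), (15, 0), (15, 1), (15, 2), (15, 3)]
Unfold 4 (reflect across h@8): 32 holes -> [(0, 0), (0, 1), (0, 2), (0, 3), (2, 0), (2, 1), (2, 2), (2, 3), (5, 0), (5, 1), (5, 2), (5, 3), (7, 0), (7, 1), (7, 2), (7, 3), (8, 0), (8, 1), (8, 2), (8, 3), (10, 0), (10, 1), (10, 2), (10, 3), (13, 0), (13, 1), (13, 2), (13, 3), (15, 0), (15, 1), (15, 2), (15, 3)]

Answer: OOOO
....
OOOO
....
....
OOOO
....
OOOO
OOOO
....
OOOO
....
....
OOOO
....
OOOO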